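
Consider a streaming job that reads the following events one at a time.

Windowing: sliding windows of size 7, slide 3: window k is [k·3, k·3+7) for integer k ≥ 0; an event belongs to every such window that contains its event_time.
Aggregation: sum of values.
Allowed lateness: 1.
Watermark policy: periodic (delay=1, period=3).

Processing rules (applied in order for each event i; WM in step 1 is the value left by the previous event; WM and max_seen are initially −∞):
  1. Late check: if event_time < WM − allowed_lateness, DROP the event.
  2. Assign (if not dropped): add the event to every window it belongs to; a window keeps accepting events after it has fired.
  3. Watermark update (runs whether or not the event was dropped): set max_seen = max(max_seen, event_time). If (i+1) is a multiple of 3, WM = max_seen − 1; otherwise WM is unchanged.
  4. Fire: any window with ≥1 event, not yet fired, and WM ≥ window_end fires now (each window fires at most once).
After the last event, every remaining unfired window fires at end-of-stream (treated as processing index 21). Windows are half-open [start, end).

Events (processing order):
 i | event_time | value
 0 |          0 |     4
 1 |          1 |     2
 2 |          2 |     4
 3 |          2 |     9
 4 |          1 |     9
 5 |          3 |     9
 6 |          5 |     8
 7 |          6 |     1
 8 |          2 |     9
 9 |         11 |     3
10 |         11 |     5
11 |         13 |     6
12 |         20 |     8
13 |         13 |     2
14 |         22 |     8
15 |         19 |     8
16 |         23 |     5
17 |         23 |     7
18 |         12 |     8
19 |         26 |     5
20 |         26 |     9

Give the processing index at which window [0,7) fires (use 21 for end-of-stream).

11

i=0 t=0 v=4: → [0,7); WM=−∞
i=1 t=1 v=2: → [0,7); WM=−∞
i=2 t=2 v=4: → [0,7); WM=1
i=3 t=2 v=9: → [0,7); WM=1
i=4 t=1 v=9: → [0,7); WM=1
i=5 t=3 v=9: → [3,10),[0,7); WM=2
i=6 t=5 v=8: → [3,10),[0,7); WM=2
i=7 t=6 v=1: → [6,13),[3,10),[0,7); WM=2
i=8 t=2 v=9: → [0,7); WM=5
i=9 t=11 v=3: → [9,16),[6,13); WM=5
i=10 t=11 v=5: → [9,16),[6,13); WM=5
i=11 t=13 v=6: → [12,19),[9,16); WM=12; [0,7) fires=55 [3,10) fires=18
i=12 t=20 v=8: → [18,25),[15,22); WM=12
i=13 t=13 v=2: → [12,19),[9,16); WM=12
i=14 t=22 v=8: → [21,28),[18,25); WM=21; [6,13) fires=9 [9,16) fires=16 [12,19) fires=8
i=15 t=19 v=8: DROP (t<21-1); WM=21
i=16 t=23 v=5: → [21,28),[18,25); WM=21
i=17 t=23 v=7: → [21,28),[18,25); WM=22; [15,22) fires=8
i=18 t=12 v=8: DROP (t<22-1); WM=22
i=19 t=26 v=5: → [24,31),[21,28); WM=22
i=20 t=26 v=9: → [24,31),[21,28); WM=25; [18,25) fires=28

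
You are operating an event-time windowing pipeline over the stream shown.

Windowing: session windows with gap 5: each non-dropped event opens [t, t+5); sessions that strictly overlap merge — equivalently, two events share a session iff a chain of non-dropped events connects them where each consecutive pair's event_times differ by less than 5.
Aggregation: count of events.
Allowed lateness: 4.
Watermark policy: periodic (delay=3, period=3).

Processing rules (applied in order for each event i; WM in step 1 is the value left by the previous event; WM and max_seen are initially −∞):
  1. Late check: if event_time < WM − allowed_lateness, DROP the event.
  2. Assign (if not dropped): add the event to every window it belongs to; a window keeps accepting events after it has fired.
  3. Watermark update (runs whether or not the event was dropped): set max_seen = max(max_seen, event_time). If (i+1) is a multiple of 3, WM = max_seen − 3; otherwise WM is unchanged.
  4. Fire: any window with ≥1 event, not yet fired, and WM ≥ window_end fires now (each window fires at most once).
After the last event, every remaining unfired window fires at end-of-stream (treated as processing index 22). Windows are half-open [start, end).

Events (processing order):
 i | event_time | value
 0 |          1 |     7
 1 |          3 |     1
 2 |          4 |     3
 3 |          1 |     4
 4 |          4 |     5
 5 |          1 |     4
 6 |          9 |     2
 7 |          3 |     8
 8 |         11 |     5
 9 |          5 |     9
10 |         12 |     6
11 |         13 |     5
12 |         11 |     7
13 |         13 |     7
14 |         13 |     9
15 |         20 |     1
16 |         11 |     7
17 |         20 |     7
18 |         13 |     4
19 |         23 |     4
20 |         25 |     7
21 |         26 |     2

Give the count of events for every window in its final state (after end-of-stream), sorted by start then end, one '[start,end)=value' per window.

i=0 t=1 v=7: → [1,6); WM=−∞
i=1 t=3 v=1: → [1,8); WM=−∞
i=2 t=4 v=3: → [1,9); WM=1
i=3 t=1 v=4: → [1,9); WM=1
i=4 t=4 v=5: → [1,9); WM=1
i=5 t=1 v=4: → [1,9); WM=1
i=6 t=9 v=2: → [9,14); WM=1
i=7 t=3 v=8: → [1,9); WM=1
i=8 t=11 v=5: → [9,16); WM=8
i=9 t=5 v=9: → [1,16); WM=8
i=10 t=12 v=6: → [1,17); WM=8
i=11 t=13 v=5: → [1,18); WM=10
i=12 t=11 v=7: → [1,18); WM=10
i=13 t=13 v=7: → [1,18); WM=10
i=14 t=13 v=9: → [1,18); WM=10
i=15 t=20 v=1: → [20,25); WM=10
i=16 t=11 v=7: → [1,18); WM=10
i=17 t=20 v=7: → [20,25); WM=17
i=18 t=13 v=4: → [1,18); WM=17
i=19 t=23 v=4: → [20,28); WM=17
i=20 t=25 v=7: → [20,30); WM=22
i=21 t=26 v=2: → [20,31); WM=22

[1,18)=17 [20,31)=5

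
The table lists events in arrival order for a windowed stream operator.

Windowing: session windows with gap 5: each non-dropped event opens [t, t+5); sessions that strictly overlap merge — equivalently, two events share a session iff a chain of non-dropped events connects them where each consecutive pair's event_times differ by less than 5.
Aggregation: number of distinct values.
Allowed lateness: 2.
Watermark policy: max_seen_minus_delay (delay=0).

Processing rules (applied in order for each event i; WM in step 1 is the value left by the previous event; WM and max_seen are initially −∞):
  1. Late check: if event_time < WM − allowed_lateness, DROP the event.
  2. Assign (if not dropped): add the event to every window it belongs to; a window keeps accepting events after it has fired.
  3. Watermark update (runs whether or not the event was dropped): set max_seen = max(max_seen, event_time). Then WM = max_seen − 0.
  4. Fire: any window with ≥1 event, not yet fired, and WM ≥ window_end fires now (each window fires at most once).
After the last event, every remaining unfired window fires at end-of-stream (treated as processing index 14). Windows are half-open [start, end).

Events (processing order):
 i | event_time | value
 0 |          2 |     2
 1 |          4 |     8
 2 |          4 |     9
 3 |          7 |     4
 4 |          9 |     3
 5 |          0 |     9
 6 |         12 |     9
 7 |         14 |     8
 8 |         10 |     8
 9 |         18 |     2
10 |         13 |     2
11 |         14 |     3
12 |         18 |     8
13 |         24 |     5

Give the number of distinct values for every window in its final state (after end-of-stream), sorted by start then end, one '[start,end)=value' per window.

i=0 t=2 v=2: → [2,7); WM=2
i=1 t=4 v=8: → [2,9); WM=4
i=2 t=4 v=9: → [2,9); WM=4
i=3 t=7 v=4: → [2,12); WM=7
i=4 t=9 v=3: → [2,14); WM=9
i=5 t=0 v=9: DROP (t<9-2); WM=9
i=6 t=12 v=9: → [2,17); WM=12
i=7 t=14 v=8: → [2,19); WM=14
i=8 t=10 v=8: DROP (t<14-2); WM=14
i=9 t=18 v=2: → [2,23); WM=18
i=10 t=13 v=2: DROP (t<18-2); WM=18
i=11 t=14 v=3: DROP (t<18-2); WM=18
i=12 t=18 v=8: → [2,23); WM=18
i=13 t=24 v=5: → [24,29); WM=24

[2,23)=5 [24,29)=1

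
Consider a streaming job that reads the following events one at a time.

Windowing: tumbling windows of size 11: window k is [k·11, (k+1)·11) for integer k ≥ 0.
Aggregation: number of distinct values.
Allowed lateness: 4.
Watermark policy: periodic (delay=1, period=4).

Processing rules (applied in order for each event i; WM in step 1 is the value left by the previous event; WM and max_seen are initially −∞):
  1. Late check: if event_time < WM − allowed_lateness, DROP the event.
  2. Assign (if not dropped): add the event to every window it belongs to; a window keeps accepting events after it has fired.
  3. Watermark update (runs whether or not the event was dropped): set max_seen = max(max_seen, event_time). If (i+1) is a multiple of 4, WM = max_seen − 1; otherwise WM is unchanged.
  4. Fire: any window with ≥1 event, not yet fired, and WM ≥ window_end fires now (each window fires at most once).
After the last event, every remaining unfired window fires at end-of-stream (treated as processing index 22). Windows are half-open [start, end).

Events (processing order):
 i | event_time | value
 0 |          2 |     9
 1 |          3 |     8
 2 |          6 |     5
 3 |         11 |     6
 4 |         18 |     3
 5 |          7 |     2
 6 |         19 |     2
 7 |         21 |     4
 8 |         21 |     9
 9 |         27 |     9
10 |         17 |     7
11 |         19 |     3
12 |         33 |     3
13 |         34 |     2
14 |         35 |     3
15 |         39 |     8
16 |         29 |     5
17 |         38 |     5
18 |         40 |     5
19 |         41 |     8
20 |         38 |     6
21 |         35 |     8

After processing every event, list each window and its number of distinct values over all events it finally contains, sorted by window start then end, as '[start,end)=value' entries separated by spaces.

i=0 t=2 v=9: → [0,11); WM=−∞
i=1 t=3 v=8: → [0,11); WM=−∞
i=2 t=6 v=5: → [0,11); WM=−∞
i=3 t=11 v=6: → [11,22); WM=10
i=4 t=18 v=3: → [11,22); WM=10
i=5 t=7 v=2: → [0,11); WM=10
i=6 t=19 v=2: → [11,22); WM=10
i=7 t=21 v=4: → [11,22); WM=20; [0,11) fires=4
i=8 t=21 v=9: → [11,22); WM=20
i=9 t=27 v=9: → [22,33); WM=20
i=10 t=17 v=7: → [11,22); WM=20
i=11 t=19 v=3: → [11,22); WM=26; [11,22) fires=6
i=12 t=33 v=3: → [33,44); WM=26
i=13 t=34 v=2: → [33,44); WM=26
i=14 t=35 v=3: → [33,44); WM=26
i=15 t=39 v=8: → [33,44); WM=38; [22,33) fires=1
i=16 t=29 v=5: DROP (t<38-4); WM=38
i=17 t=38 v=5: → [33,44); WM=38
i=18 t=40 v=5: → [33,44); WM=38
i=19 t=41 v=8: → [33,44); WM=40
i=20 t=38 v=6: → [33,44); WM=40
i=21 t=35 v=8: DROP (t<40-4); WM=40

[0,11)=4 [11,22)=6 [22,33)=1 [33,44)=5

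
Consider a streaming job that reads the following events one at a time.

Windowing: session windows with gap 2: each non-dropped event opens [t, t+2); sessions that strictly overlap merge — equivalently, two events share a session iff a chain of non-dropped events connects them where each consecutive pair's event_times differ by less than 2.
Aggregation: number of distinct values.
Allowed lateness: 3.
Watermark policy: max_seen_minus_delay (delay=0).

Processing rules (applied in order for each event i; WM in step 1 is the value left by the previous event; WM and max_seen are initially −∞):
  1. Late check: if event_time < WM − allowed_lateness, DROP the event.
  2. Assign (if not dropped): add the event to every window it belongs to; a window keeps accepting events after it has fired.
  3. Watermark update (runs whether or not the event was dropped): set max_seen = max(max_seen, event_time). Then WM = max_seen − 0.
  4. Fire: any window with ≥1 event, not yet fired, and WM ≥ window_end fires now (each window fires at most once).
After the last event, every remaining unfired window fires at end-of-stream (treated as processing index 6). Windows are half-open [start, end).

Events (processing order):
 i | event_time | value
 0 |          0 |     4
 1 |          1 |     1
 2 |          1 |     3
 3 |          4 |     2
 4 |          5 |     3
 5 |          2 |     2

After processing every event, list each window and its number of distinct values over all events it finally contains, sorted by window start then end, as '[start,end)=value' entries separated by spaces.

i=0 t=0 v=4: → [0,2); WM=0
i=1 t=1 v=1: → [0,3); WM=1
i=2 t=1 v=3: → [0,3); WM=1
i=3 t=4 v=2: → [4,6); WM=4
i=4 t=5 v=3: → [4,7); WM=5
i=5 t=2 v=2: → [0,4); WM=5

[0,4)=4 [4,7)=2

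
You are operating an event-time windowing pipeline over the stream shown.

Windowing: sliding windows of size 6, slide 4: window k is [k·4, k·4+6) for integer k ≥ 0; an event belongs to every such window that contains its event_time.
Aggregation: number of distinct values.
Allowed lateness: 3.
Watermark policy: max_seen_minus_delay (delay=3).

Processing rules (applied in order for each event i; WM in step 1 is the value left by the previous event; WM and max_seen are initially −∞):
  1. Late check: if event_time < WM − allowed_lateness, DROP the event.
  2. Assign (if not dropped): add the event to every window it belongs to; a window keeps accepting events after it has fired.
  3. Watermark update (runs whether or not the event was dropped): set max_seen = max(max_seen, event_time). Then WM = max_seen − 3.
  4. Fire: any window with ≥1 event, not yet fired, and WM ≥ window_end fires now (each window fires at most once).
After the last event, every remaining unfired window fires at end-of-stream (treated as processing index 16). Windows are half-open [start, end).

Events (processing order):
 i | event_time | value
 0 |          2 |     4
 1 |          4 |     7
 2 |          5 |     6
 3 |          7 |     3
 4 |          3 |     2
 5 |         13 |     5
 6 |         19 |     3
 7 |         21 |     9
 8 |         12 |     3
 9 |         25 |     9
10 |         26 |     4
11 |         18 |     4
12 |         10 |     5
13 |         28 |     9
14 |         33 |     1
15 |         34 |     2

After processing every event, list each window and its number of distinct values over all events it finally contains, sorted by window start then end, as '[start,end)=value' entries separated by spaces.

[0,6)=4 [4,10)=3 [8,14)=1 [12,18)=1 [16,22)=2 [20,26)=1 [24,30)=2 [28,34)=2 [32,38)=2

i=0 t=2 v=4: → [0,6); WM=-1
i=1 t=4 v=7: → [4,10),[0,6); WM=1
i=2 t=5 v=6: → [4,10),[0,6); WM=2
i=3 t=7 v=3: → [4,10); WM=4
i=4 t=3 v=2: → [0,6); WM=4
i=5 t=13 v=5: → [12,18),[8,14); WM=10; [0,6) fires=4 [4,10) fires=3
i=6 t=19 v=3: → [16,22); WM=16; [8,14) fires=1
i=7 t=21 v=9: → [20,26),[16,22); WM=18; [12,18) fires=1
i=8 t=12 v=3: DROP (t<18-3); WM=18
i=9 t=25 v=9: → [24,30),[20,26); WM=22; [16,22) fires=2
i=10 t=26 v=4: → [24,30); WM=23
i=11 t=18 v=4: DROP (t<23-3); WM=23
i=12 t=10 v=5: DROP (t<23-3); WM=23
i=13 t=28 v=9: → [28,34),[24,30); WM=25
i=14 t=33 v=1: → [32,38),[28,34); WM=30; [20,26) fires=1 [24,30) fires=2
i=15 t=34 v=2: → [32,38); WM=31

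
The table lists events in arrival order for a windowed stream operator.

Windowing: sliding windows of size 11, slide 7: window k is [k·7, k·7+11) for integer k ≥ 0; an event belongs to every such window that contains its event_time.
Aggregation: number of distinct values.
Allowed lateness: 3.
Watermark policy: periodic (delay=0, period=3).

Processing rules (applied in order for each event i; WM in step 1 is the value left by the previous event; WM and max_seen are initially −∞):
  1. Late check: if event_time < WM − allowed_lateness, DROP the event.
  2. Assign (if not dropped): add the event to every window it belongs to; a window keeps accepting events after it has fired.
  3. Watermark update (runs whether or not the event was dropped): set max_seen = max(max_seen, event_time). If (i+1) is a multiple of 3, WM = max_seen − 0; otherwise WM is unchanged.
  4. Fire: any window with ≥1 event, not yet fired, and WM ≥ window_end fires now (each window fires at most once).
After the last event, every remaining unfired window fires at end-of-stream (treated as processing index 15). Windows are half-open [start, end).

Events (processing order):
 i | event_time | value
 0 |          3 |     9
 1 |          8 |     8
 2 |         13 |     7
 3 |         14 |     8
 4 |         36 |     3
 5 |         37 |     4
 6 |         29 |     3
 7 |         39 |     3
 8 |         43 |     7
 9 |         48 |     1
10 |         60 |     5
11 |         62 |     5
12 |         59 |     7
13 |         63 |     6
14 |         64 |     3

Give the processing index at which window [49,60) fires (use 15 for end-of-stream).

i=0 t=3 v=9: → [0,11); WM=−∞
i=1 t=8 v=8: → [7,18),[0,11); WM=−∞
i=2 t=13 v=7: → [7,18); WM=13; [0,11) fires=2
i=3 t=14 v=8: → [14,25),[7,18); WM=13
i=4 t=36 v=3: → [35,46),[28,39); WM=13
i=5 t=37 v=4: → [35,46),[28,39); WM=37; [7,18) fires=2 [14,25) fires=1
i=6 t=29 v=3: DROP (t<37-3); WM=37
i=7 t=39 v=3: → [35,46); WM=37
i=8 t=43 v=7: → [42,53),[35,46); WM=43; [28,39) fires=2
i=9 t=48 v=1: → [42,53); WM=43
i=10 t=60 v=5: → [56,67); WM=43
i=11 t=62 v=5: → [56,67); WM=62; [35,46) fires=3 [42,53) fires=2
i=12 t=59 v=7: → [56,67),[49,60); WM=62; [49,60) fires=1
i=13 t=63 v=6: → [63,74),[56,67); WM=62
i=14 t=64 v=3: → [63,74),[56,67); WM=64

12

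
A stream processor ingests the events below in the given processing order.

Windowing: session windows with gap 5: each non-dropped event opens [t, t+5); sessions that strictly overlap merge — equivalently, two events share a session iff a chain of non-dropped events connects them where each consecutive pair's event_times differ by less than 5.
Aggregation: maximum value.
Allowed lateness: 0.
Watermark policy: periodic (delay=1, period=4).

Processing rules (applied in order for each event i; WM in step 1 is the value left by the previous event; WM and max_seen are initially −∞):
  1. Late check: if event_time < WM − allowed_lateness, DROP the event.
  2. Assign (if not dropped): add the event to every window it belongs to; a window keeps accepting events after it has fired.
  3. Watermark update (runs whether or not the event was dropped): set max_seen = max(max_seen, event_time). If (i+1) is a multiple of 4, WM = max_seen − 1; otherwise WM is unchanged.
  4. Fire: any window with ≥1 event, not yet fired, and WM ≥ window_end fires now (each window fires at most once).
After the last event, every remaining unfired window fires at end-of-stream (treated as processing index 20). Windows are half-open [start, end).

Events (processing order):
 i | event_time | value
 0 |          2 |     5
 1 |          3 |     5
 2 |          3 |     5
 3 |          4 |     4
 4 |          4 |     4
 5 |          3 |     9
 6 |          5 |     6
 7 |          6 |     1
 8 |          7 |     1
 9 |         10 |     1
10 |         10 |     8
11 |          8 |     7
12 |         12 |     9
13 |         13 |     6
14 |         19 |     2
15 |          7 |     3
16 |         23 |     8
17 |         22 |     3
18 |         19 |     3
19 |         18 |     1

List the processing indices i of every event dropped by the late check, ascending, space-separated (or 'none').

15

i=0 t=2 v=5: → [2,7); WM=−∞
i=1 t=3 v=5: → [2,8); WM=−∞
i=2 t=3 v=5: → [2,8); WM=−∞
i=3 t=4 v=4: → [2,9); WM=3
i=4 t=4 v=4: → [2,9); WM=3
i=5 t=3 v=9: → [2,9); WM=3
i=6 t=5 v=6: → [2,10); WM=3
i=7 t=6 v=1: → [2,11); WM=5
i=8 t=7 v=1: → [2,12); WM=5
i=9 t=10 v=1: → [2,15); WM=5
i=10 t=10 v=8: → [2,15); WM=5
i=11 t=8 v=7: → [2,15); WM=9
i=12 t=12 v=9: → [2,17); WM=9
i=13 t=13 v=6: → [2,18); WM=9
i=14 t=19 v=2: → [19,24); WM=9
i=15 t=7 v=3: DROP (t<9-0); WM=18
i=16 t=23 v=8: → [19,28); WM=18
i=17 t=22 v=3: → [19,28); WM=18
i=18 t=19 v=3: → [19,28); WM=18
i=19 t=18 v=1: → [18,28); WM=22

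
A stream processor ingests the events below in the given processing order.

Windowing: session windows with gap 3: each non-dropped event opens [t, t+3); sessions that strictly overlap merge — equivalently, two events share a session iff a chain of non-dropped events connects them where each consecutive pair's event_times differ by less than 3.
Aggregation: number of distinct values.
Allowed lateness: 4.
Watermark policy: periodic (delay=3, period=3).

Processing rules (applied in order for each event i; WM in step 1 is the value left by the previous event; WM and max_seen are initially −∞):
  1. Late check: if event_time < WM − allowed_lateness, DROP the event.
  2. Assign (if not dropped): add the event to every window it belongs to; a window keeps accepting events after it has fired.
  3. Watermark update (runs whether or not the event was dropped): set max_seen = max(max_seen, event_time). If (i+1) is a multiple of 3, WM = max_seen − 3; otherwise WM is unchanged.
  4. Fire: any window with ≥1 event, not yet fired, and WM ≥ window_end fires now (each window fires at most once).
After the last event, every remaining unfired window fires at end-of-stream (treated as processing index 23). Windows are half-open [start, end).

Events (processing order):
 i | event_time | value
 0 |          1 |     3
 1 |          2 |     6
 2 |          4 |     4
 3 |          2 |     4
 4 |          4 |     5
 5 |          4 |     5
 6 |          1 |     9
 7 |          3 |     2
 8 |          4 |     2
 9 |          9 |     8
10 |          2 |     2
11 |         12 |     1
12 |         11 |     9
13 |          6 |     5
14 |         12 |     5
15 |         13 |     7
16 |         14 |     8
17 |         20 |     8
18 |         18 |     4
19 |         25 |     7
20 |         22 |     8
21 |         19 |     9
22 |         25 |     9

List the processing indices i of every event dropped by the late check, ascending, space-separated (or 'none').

i=0 t=1 v=3: → [1,4); WM=−∞
i=1 t=2 v=6: → [1,5); WM=−∞
i=2 t=4 v=4: → [1,7); WM=1
i=3 t=2 v=4: → [1,7); WM=1
i=4 t=4 v=5: → [1,7); WM=1
i=5 t=4 v=5: → [1,7); WM=1
i=6 t=1 v=9: → [1,7); WM=1
i=7 t=3 v=2: → [1,7); WM=1
i=8 t=4 v=2: → [1,7); WM=1
i=9 t=9 v=8: → [9,12); WM=1
i=10 t=2 v=2: → [1,7); WM=1
i=11 t=12 v=1: → [12,15); WM=9
i=12 t=11 v=9: → [9,15); WM=9
i=13 t=6 v=5: → [1,9); WM=9
i=14 t=12 v=5: → [9,15); WM=9
i=15 t=13 v=7: → [9,16); WM=9
i=16 t=14 v=8: → [9,17); WM=9
i=17 t=20 v=8: → [20,23); WM=17
i=18 t=18 v=4: → [18,23); WM=17
i=19 t=25 v=7: → [25,28); WM=17
i=20 t=22 v=8: → [18,25); WM=22
i=21 t=19 v=9: → [18,25); WM=22
i=22 t=25 v=9: → [25,28); WM=22

none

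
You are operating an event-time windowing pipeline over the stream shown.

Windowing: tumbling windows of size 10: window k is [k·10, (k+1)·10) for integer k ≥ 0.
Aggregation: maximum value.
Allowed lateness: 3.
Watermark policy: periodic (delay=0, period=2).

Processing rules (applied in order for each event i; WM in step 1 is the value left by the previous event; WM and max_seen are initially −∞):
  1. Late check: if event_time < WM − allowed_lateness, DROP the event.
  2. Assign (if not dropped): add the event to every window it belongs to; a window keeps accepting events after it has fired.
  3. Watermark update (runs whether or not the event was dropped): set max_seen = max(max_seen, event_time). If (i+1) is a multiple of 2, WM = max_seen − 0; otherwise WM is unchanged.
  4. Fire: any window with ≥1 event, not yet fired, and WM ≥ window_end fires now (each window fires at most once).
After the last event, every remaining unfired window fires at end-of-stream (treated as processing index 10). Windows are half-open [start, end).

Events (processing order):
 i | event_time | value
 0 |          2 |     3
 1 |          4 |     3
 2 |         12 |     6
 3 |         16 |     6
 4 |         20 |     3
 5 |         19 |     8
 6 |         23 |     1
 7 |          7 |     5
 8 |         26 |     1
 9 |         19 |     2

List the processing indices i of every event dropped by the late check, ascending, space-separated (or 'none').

7 9

i=0 t=2 v=3: → [0,10); WM=−∞
i=1 t=4 v=3: → [0,10); WM=4
i=2 t=12 v=6: → [10,20); WM=4
i=3 t=16 v=6: → [10,20); WM=16; [0,10) fires=3
i=4 t=20 v=3: → [20,30); WM=16
i=5 t=19 v=8: → [10,20); WM=20; [10,20) fires=8
i=6 t=23 v=1: → [20,30); WM=20
i=7 t=7 v=5: DROP (t<20-3); WM=23
i=8 t=26 v=1: → [20,30); WM=23
i=9 t=19 v=2: DROP (t<23-3); WM=26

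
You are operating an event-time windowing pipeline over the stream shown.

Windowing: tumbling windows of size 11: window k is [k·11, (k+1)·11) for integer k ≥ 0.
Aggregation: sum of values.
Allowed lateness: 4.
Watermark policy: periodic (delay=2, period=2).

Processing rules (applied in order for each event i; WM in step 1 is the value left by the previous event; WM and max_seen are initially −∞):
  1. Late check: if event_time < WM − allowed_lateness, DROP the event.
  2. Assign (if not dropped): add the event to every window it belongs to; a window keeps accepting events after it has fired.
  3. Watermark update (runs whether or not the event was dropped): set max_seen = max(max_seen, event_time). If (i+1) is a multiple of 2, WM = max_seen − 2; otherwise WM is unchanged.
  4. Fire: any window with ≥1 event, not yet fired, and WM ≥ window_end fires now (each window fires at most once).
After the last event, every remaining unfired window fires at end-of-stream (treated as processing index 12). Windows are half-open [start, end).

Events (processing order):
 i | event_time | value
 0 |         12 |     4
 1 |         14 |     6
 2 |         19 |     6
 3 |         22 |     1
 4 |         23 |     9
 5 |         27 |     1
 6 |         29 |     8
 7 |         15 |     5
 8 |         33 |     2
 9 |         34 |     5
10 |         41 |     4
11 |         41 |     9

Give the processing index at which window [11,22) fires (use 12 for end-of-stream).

i=0 t=12 v=4: → [11,22); WM=−∞
i=1 t=14 v=6: → [11,22); WM=12
i=2 t=19 v=6: → [11,22); WM=12
i=3 t=22 v=1: → [22,33); WM=20
i=4 t=23 v=9: → [22,33); WM=20
i=5 t=27 v=1: → [22,33); WM=25; [11,22) fires=16
i=6 t=29 v=8: → [22,33); WM=25
i=7 t=15 v=5: DROP (t<25-4); WM=27
i=8 t=33 v=2: → [33,44); WM=27
i=9 t=34 v=5: → [33,44); WM=32
i=10 t=41 v=4: → [33,44); WM=32
i=11 t=41 v=9: → [33,44); WM=39; [22,33) fires=19

5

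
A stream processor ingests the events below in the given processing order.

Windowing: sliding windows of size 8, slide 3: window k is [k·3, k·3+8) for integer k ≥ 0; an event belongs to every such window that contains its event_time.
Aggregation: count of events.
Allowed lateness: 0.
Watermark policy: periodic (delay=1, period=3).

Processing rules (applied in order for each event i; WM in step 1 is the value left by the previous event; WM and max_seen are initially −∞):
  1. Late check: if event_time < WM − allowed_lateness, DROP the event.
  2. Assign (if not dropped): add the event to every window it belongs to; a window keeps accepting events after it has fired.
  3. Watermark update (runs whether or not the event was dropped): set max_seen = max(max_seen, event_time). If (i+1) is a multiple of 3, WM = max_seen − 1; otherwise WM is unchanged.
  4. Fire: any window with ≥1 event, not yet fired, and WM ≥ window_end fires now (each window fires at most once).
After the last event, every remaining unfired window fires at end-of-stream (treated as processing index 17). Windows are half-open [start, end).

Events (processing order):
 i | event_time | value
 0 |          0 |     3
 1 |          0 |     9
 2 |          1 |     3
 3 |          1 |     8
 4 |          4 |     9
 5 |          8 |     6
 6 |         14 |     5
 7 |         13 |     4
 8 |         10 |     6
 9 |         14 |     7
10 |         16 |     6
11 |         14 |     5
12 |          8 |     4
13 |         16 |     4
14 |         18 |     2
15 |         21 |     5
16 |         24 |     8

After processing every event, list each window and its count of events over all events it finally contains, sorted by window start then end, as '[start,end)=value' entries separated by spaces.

[0,8)=5 [3,11)=3 [6,14)=3 [9,17)=7 [12,20)=7 [15,23)=4 [18,26)=3 [21,29)=2 [24,32)=1

i=0 t=0 v=3: → [0,8); WM=−∞
i=1 t=0 v=9: → [0,8); WM=−∞
i=2 t=1 v=3: → [0,8); WM=0
i=3 t=1 v=8: → [0,8); WM=0
i=4 t=4 v=9: → [3,11),[0,8); WM=0
i=5 t=8 v=6: → [6,14),[3,11); WM=7
i=6 t=14 v=5: → [12,20),[9,17); WM=7
i=7 t=13 v=4: → [12,20),[9,17),[6,14); WM=7
i=8 t=10 v=6: → [9,17),[6,14),[3,11); WM=13; [0,8) fires=5 [3,11) fires=3
i=9 t=14 v=7: → [12,20),[9,17); WM=13
i=10 t=16 v=6: → [15,23),[12,20),[9,17); WM=13
i=11 t=14 v=5: → [12,20),[9,17); WM=15; [6,14) fires=3
i=12 t=8 v=4: DROP (t<15-0); WM=15
i=13 t=16 v=4: → [15,23),[12,20),[9,17); WM=15
i=14 t=18 v=2: → [18,26),[15,23),[12,20); WM=17; [9,17) fires=7
i=15 t=21 v=5: → [21,29),[18,26),[15,23); WM=17
i=16 t=24 v=8: → [24,32),[21,29),[18,26); WM=17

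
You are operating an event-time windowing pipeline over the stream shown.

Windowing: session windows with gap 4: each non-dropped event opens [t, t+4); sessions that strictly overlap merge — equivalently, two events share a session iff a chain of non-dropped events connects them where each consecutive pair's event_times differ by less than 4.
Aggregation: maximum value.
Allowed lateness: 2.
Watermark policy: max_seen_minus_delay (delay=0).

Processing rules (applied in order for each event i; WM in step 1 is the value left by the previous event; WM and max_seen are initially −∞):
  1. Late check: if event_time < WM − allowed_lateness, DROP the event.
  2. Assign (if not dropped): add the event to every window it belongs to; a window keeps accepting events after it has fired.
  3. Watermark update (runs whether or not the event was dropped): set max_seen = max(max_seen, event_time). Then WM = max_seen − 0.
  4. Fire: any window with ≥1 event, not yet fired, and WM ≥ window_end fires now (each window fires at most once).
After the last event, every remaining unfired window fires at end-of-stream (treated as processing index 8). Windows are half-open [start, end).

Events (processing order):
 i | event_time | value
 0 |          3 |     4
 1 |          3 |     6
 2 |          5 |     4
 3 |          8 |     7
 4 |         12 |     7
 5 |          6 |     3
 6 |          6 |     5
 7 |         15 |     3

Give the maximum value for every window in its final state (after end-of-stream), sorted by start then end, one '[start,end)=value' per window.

[3,12)=7 [12,19)=7

i=0 t=3 v=4: → [3,7); WM=3
i=1 t=3 v=6: → [3,7); WM=3
i=2 t=5 v=4: → [3,9); WM=5
i=3 t=8 v=7: → [3,12); WM=8
i=4 t=12 v=7: → [12,16); WM=12
i=5 t=6 v=3: DROP (t<12-2); WM=12
i=6 t=6 v=5: DROP (t<12-2); WM=12
i=7 t=15 v=3: → [12,19); WM=15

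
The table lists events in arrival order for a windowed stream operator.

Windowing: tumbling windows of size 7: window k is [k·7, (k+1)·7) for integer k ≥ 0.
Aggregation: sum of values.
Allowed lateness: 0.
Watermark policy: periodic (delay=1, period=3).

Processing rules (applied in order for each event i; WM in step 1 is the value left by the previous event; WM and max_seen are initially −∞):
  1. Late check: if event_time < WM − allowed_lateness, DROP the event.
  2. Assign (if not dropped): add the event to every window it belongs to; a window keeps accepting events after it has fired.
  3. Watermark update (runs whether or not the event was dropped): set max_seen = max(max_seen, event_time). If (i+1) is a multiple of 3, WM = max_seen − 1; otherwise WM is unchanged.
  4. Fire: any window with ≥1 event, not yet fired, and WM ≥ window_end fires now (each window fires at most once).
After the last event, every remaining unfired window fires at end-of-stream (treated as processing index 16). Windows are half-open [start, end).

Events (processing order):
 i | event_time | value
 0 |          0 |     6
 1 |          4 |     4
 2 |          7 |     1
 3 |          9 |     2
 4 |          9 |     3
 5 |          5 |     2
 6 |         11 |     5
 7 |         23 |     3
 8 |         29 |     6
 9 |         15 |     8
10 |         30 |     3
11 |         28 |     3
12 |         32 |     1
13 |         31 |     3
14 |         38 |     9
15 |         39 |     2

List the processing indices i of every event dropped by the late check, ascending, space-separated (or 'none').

i=0 t=0 v=6: → [0,7); WM=−∞
i=1 t=4 v=4: → [0,7); WM=−∞
i=2 t=7 v=1: → [7,14); WM=6
i=3 t=9 v=2: → [7,14); WM=6
i=4 t=9 v=3: → [7,14); WM=6
i=5 t=5 v=2: DROP (t<6-0); WM=8; [0,7) fires=10
i=6 t=11 v=5: → [7,14); WM=8
i=7 t=23 v=3: → [21,28); WM=8
i=8 t=29 v=6: → [28,35); WM=28; [7,14) fires=11 [21,28) fires=3
i=9 t=15 v=8: DROP (t<28-0); WM=28
i=10 t=30 v=3: → [28,35); WM=28
i=11 t=28 v=3: → [28,35); WM=29
i=12 t=32 v=1: → [28,35); WM=29
i=13 t=31 v=3: → [28,35); WM=29
i=14 t=38 v=9: → [35,42); WM=37; [28,35) fires=16
i=15 t=39 v=2: → [35,42); WM=37

5 9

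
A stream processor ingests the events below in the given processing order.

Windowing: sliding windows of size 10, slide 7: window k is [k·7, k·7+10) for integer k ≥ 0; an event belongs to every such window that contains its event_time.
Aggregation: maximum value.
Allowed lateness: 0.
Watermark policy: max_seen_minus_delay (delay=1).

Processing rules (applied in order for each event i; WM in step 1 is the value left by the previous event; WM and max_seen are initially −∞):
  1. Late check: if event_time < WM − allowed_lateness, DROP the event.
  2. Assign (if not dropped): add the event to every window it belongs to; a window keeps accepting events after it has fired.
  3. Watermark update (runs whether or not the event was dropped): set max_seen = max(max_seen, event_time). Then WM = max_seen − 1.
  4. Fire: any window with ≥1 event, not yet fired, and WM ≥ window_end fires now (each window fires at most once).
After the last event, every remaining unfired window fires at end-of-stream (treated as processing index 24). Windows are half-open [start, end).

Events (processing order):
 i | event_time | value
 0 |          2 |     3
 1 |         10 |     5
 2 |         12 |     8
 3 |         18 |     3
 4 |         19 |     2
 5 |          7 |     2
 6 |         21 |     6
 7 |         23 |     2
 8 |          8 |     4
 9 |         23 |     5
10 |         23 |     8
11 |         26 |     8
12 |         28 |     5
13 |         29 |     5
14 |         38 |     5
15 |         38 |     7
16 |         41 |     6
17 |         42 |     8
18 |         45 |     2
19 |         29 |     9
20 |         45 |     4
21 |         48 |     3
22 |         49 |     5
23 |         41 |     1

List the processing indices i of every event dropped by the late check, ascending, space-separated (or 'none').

5 8 19 23

i=0 t=2 v=3: → [0,10); WM=1
i=1 t=10 v=5: → [7,17); WM=9
i=2 t=12 v=8: → [7,17); WM=11; [0,10) fires=3
i=3 t=18 v=3: → [14,24); WM=17; [7,17) fires=8
i=4 t=19 v=2: → [14,24); WM=18
i=5 t=7 v=2: DROP (t<18-0); WM=18
i=6 t=21 v=6: → [21,31),[14,24); WM=20
i=7 t=23 v=2: → [21,31),[14,24); WM=22
i=8 t=8 v=4: DROP (t<22-0); WM=22
i=9 t=23 v=5: → [21,31),[14,24); WM=22
i=10 t=23 v=8: → [21,31),[14,24); WM=22
i=11 t=26 v=8: → [21,31); WM=25; [14,24) fires=8
i=12 t=28 v=5: → [28,38),[21,31); WM=27
i=13 t=29 v=5: → [28,38),[21,31); WM=28
i=14 t=38 v=5: → [35,45); WM=37; [21,31) fires=8
i=15 t=38 v=7: → [35,45); WM=37
i=16 t=41 v=6: → [35,45); WM=40; [28,38) fires=5
i=17 t=42 v=8: → [42,52),[35,45); WM=41
i=18 t=45 v=2: → [42,52); WM=44
i=19 t=29 v=9: DROP (t<44-0); WM=44
i=20 t=45 v=4: → [42,52); WM=44
i=21 t=48 v=3: → [42,52); WM=47; [35,45) fires=8
i=22 t=49 v=5: → [49,59),[42,52); WM=48
i=23 t=41 v=1: DROP (t<48-0); WM=48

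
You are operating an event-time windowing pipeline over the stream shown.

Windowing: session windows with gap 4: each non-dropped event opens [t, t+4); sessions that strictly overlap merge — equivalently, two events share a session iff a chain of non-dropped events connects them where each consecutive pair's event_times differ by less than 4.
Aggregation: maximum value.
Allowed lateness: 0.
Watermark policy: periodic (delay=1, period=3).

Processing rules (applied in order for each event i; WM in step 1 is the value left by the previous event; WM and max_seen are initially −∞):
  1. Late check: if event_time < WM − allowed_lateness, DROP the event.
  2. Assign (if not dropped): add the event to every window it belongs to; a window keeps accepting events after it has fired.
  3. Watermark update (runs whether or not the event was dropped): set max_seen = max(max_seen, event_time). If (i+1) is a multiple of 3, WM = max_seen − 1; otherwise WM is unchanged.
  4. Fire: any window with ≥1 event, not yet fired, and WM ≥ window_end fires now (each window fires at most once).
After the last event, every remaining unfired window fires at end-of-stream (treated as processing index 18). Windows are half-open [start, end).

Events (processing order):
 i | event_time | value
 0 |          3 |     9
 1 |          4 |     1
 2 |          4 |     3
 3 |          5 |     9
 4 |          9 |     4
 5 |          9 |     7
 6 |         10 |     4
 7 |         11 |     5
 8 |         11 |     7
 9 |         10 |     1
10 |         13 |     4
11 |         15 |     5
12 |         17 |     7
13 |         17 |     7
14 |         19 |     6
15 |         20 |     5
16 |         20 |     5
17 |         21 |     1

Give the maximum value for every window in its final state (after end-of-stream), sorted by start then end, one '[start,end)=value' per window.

[3,9)=9 [9,25)=7

i=0 t=3 v=9: → [3,7); WM=−∞
i=1 t=4 v=1: → [3,8); WM=−∞
i=2 t=4 v=3: → [3,8); WM=3
i=3 t=5 v=9: → [3,9); WM=3
i=4 t=9 v=4: → [9,13); WM=3
i=5 t=9 v=7: → [9,13); WM=8
i=6 t=10 v=4: → [9,14); WM=8
i=7 t=11 v=5: → [9,15); WM=8
i=8 t=11 v=7: → [9,15); WM=10
i=9 t=10 v=1: → [9,15); WM=10
i=10 t=13 v=4: → [9,17); WM=10
i=11 t=15 v=5: → [9,19); WM=14
i=12 t=17 v=7: → [9,21); WM=14
i=13 t=17 v=7: → [9,21); WM=14
i=14 t=19 v=6: → [9,23); WM=18
i=15 t=20 v=5: → [9,24); WM=18
i=16 t=20 v=5: → [9,24); WM=18
i=17 t=21 v=1: → [9,25); WM=20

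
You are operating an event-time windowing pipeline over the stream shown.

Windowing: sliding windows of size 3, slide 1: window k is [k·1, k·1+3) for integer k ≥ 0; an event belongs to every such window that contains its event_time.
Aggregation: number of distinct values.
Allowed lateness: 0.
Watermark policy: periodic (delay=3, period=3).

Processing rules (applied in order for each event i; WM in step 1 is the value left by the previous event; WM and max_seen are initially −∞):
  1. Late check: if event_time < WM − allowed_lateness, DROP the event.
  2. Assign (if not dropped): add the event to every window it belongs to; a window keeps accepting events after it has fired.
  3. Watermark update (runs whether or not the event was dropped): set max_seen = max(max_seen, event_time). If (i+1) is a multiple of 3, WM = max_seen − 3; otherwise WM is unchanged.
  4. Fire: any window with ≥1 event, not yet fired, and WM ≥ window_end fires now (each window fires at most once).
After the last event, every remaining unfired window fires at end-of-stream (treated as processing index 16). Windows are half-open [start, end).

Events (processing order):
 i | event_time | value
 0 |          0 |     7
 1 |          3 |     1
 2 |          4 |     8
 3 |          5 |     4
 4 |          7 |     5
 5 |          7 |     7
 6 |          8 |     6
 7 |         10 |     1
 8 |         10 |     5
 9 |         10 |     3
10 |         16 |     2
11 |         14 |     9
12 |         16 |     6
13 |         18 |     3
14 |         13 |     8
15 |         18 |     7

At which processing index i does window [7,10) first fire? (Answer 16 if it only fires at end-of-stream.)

i=0 t=0 v=7: → [0,3); WM=−∞
i=1 t=3 v=1: → [3,6),[2,5),[1,4); WM=−∞
i=2 t=4 v=8: → [4,7),[3,6),[2,5); WM=1
i=3 t=5 v=4: → [5,8),[4,7),[3,6); WM=1
i=4 t=7 v=5: → [7,10),[6,9),[5,8); WM=1
i=5 t=7 v=7: → [7,10),[6,9),[5,8); WM=4; [0,3) fires=1 [1,4) fires=1
i=6 t=8 v=6: → [8,11),[7,10),[6,9); WM=4
i=7 t=10 v=1: → [10,13),[9,12),[8,11); WM=4
i=8 t=10 v=5: → [10,13),[9,12),[8,11); WM=7; [2,5) fires=2 [3,6) fires=3 [4,7) fires=2
i=9 t=10 v=3: → [10,13),[9,12),[8,11); WM=7
i=10 t=16 v=2: → [16,19),[15,18),[14,17); WM=7
i=11 t=14 v=9: → [14,17),[13,16),[12,15); WM=13; [5,8) fires=3 [6,9) fires=3 [7,10) fires=3 [8,11) fires=4 [9,12) fires=3 [10,13) fires=3
i=12 t=16 v=6: → [16,19),[15,18),[14,17); WM=13
i=13 t=18 v=3: → [18,21),[17,20),[16,19); WM=13
i=14 t=13 v=8: → [13,16),[12,15),[11,14); WM=15; [11,14) fires=1 [12,15) fires=2
i=15 t=18 v=7: → [18,21),[17,20),[16,19); WM=15

11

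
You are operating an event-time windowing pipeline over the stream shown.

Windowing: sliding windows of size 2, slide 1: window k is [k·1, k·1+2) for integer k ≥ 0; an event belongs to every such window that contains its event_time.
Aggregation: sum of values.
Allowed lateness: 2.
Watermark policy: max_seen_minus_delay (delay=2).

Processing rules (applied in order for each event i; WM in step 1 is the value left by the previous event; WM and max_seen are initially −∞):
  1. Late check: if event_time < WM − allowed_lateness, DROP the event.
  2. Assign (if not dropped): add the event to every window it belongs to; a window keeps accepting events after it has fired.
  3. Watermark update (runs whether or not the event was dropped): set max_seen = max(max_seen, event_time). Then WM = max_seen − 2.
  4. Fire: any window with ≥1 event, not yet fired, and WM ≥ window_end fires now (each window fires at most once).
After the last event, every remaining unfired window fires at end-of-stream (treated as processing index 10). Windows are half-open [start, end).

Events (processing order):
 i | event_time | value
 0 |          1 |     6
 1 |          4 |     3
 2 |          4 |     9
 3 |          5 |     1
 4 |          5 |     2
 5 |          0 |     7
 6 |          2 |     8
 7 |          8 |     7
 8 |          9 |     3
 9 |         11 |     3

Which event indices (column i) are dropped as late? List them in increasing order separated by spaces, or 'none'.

i=0 t=1 v=6: → [1,3),[0,2); WM=-1
i=1 t=4 v=3: → [4,6),[3,5); WM=2; [0,2) fires=6
i=2 t=4 v=9: → [4,6),[3,5); WM=2
i=3 t=5 v=1: → [5,7),[4,6); WM=3; [1,3) fires=6
i=4 t=5 v=2: → [5,7),[4,6); WM=3
i=5 t=0 v=7: DROP (t<3-2); WM=3
i=6 t=2 v=8: → [2,4),[1,3); WM=3
i=7 t=8 v=7: → [8,10),[7,9); WM=6; [2,4) fires=8 [3,5) fires=12 [4,6) fires=15
i=8 t=9 v=3: → [9,11),[8,10); WM=7; [5,7) fires=3
i=9 t=11 v=3: → [11,13),[10,12); WM=9; [7,9) fires=7

5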